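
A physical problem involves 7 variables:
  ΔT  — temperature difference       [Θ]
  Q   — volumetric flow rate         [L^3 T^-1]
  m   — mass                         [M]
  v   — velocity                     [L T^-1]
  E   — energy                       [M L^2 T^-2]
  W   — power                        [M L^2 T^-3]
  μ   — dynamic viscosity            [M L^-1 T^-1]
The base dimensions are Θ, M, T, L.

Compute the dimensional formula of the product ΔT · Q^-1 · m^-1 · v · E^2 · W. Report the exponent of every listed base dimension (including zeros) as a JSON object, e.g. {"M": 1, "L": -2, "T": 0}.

{"Θ": 1, "M": 2, "T": -7, "L": 4}

Exponent matrix [Θ,M,T,L] × [ΔT,Q,m,v,E,W,μ]:
  Θ: [ 1  0  0  0  0  0  0]
  M: [ 0  0  1  0  1  1  1]
  T: [ 0 -1  0 -1 -2 -3 -1]
  L: [ 0  3  0  1  2  2 -1]
  [Θ]: (1)·1+(-1)·0+(-1)·0+(1)·0+(2)·0+(1)·0 = 1
  [M]: (1)·0+(-1)·0+(-1)·1+(1)·0+(2)·1+(1)·1 = 2
  [T]: (1)·0+(-1)·-1+(-1)·0+(1)·-1+(2)·-2+(1)·-3 = -7
  [L]: (1)·0+(-1)·3+(-1)·0+(1)·1+(2)·2+(1)·2 = 4
⇒ Θ M^2 T^-7 L^4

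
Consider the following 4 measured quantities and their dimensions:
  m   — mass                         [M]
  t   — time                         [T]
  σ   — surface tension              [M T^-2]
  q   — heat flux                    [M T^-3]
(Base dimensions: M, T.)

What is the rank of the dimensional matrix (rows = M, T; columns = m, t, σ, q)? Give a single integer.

Dimensional matrix (M×T by m×t×σ×q):
  M: [ 1  0  1  1]
  T: [ 0  1 -2 -3]
Row reduction gives pivot columns m,t; rank = 2

2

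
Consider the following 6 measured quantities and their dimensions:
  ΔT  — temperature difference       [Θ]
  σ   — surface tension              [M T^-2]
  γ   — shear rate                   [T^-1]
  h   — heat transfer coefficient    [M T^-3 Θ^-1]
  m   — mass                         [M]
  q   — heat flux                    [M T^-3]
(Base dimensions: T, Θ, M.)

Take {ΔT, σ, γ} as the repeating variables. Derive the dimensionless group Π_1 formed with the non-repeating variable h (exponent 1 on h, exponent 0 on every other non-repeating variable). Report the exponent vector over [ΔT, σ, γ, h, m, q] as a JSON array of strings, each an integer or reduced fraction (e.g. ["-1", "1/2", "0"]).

["1", "-1", "-1", "1", "0", "0"]

Dimensional matrix (T×Θ×M by ΔT×σ×γ×h×m×q):
  T: [ 0 -2 -1 -3  0 -3]
  Θ: [ 1  0  0 -1  0  0]
  M: [ 0  1  0  1  1  1]
Echelon form has 3 nonzero rows (pivots: ΔT,σ,γ)
Repeat: ΔT,σ,γ; free: h,m,q
RREF:
  r0: [   1    0    0   -1    0    0]
  r1: [   0    1    0    1    1    1]
  r2: [   0    0    1    1   -2    1]
Fix exponent of h at 1, m at 0, q at 0; solve each RREF row for its pivot's exponent:
  r0: exp(ΔT) + (-1)·1 = 0 ⇒ exp(ΔT) = 1
  r1: exp(σ) + (1)·1 = 0 ⇒ exp(σ) = -1
  r2: exp(γ) + (1)·1 = 0 ⇒ exp(γ) = -1
Π_1 = ΔT · σ^-1 · γ^-1 · h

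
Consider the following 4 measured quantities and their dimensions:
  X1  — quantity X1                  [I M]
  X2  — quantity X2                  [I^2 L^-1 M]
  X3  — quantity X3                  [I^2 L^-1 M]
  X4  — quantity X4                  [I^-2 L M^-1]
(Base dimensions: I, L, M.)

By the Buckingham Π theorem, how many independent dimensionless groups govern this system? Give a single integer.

Write exponents as rows I,L,M / cols X1,X2,X3,X4:
  I: [ 1  2  2 -2]
  L: [ 0 -1 -1  1]
  M: [ 1  1  1 -1]
Row reduction gives pivot columns X1,X2; rank = 2
Π count = n − r = 4 − 2 = 2

2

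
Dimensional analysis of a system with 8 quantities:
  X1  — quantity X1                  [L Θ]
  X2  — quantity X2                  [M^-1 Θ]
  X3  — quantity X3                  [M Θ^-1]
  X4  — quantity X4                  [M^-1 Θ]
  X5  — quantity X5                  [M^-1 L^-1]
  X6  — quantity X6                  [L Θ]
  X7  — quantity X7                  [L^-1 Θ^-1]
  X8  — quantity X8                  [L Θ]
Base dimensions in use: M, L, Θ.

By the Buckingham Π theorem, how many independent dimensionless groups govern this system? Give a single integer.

6

Write exponents as rows M,L,Θ / cols X1,X2,X3,X4,X5,X6,X7,X8:
  M: [ 0 -1  1 -1 -1  0  0  0]
  L: [ 1  0  0  0 -1  1 -1  1]
  Θ: [ 1  1 -1  1  0  1 -1  1]
Row reduction gives pivot columns X1,X2; rank = 2
n=8, r=2 ⇒ 6 dimensionless groups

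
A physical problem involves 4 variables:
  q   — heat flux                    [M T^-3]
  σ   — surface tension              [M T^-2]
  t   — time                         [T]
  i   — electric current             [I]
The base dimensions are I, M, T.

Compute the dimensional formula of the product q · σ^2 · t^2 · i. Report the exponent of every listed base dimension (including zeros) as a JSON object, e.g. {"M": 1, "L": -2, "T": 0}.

{"I": 1, "M": 3, "T": -5}

Write exponents as rows I,M,T / cols q,σ,t,i:
  I: [ 0  0  0  1]
  M: [ 1  1  0  0]
  T: [-3 -2  1  0]
  [I]: (1)·0+(2)·0+(2)·0+(1)·1 = 1
  [M]: (1)·1+(2)·1+(2)·0+(1)·0 = 3
  [T]: (1)·-3+(2)·-2+(2)·1+(1)·0 = -5
⇒ I M^3 T^-5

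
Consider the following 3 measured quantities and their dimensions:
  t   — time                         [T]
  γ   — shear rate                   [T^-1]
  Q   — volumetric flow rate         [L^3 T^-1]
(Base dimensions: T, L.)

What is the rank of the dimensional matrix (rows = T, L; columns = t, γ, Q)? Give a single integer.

Exponent matrix [T,L] × [t,γ,Q]:
  T: [ 1 -1 -1]
  L: [ 0  0  3]
Row reduction gives pivot columns t,Q; rank = 2

2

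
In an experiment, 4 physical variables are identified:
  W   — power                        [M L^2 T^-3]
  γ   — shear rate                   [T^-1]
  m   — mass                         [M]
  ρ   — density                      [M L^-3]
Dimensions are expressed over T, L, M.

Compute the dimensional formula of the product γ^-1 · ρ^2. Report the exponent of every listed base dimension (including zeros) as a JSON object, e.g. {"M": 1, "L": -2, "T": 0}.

Write exponents as rows T,L,M / cols W,γ,m,ρ:
  T: [-3 -1  0  0]
  L: [ 2  0  0 -3]
  M: [ 1  0  1  1]
  [T]: (-1)·-1+(2)·0 = 1
  [L]: (-1)·0+(2)·-3 = -6
  [M]: (-1)·0+(2)·1 = 2
⇒ T L^-6 M^2

{"T": 1, "L": -6, "M": 2}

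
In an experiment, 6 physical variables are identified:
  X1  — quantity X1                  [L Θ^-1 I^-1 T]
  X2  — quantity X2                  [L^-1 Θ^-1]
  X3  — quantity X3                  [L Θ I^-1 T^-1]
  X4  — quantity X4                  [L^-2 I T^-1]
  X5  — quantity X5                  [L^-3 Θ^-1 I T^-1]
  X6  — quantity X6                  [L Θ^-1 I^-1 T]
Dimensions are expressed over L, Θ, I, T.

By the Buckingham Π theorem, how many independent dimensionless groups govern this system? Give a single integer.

3

Exponent matrix [L,Θ,I,T] × [X1,X2,X3,X4,X5,X6]:
  L: [ 1 -1  1 -2 -3  1]
  Θ: [-1 -1  1  0 -1 -1]
  I: [-1  0 -1  1  1 -1]
  T: [ 1  0 -1 -1 -1  1]
Echelon form has 3 nonzero rows (pivots: X1,X2,X3)
6 vars − rank 3 = 3 Π groups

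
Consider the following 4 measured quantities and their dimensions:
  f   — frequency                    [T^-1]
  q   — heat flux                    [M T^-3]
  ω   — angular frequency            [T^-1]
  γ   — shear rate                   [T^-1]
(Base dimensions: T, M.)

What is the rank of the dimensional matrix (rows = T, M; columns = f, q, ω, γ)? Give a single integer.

2

Dimensional matrix (T×M by f×q×ω×γ):
  T: [-1 -3 -1 -1]
  M: [ 0  1  0  0]
Row reduction gives pivot columns f,q; rank = 2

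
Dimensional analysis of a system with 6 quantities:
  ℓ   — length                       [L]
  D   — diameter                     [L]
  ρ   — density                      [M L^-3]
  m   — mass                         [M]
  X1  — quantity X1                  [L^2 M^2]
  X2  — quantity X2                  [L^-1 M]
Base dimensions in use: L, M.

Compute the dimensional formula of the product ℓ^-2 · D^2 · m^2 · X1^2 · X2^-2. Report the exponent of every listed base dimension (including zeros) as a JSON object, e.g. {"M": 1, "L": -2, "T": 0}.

{"L": 6, "M": 4}

Write exponents as rows L,M / cols ℓ,D,ρ,m,X1,X2:
  L: [ 1  1 -3  0  2 -1]
  M: [ 0  0  1  1  2  1]
  [L]: (-2)·1+(2)·1+(2)·0+(2)·2+(-2)·-1 = 6
  [M]: (-2)·0+(2)·0+(2)·1+(2)·2+(-2)·1 = 4
⇒ L^6 M^4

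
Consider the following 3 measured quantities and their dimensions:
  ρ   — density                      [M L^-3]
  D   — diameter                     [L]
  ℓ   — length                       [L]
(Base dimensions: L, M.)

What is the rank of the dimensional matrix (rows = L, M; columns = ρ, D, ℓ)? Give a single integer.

2

Exponent matrix [L,M] × [ρ,D,ℓ]:
  L: [-3  1  1]
  M: [ 1  0  0]
Echelon form has 2 nonzero rows (pivots: ρ,D)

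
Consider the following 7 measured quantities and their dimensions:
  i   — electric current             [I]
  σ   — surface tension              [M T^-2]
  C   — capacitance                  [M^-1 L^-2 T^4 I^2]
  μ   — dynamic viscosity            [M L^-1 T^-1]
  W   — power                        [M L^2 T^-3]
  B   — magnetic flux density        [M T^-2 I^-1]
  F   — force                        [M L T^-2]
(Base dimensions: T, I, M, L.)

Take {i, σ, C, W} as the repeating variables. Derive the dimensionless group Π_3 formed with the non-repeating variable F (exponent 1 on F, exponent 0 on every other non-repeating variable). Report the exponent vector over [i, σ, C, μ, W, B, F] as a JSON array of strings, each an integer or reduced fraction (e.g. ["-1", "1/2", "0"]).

["1", "-1/2", "-1/2", "0", "-1", "0", "1"]

Dimensional matrix (T×I×M×L by i×σ×C×μ×W×B×F):
  T: [ 0 -2  4 -1 -3 -2 -2]
  I: [ 1  0  2  0  0 -1  0]
  M: [ 0  1 -1  1  1  1  1]
  L: [ 0  0 -2 -1  2  0  1]
Echelon form has 4 nonzero rows (pivots: i,σ,C,W)
Repeat: i,σ,C,W; free: μ,B,F
RREF:
  r0: [   1    0    0   -1    0   -1   -1]
  r1: [   0    1    0  3/2    0    1  1/2]
  r2: [   0    0    1  1/2    0    0  1/2]
  r3: [   0    0    0    0    1    0    1]
Fix exponent of F at 1, μ at 0, B at 0; solve each RREF row for its pivot's exponent:
  r0: exp(i) + (-1)·1 = 0 ⇒ exp(i) = 1
  r1: exp(σ) + (1/2)·1 = 0 ⇒ exp(σ) = -1/2
  r2: exp(C) + (1/2)·1 = 0 ⇒ exp(C) = -1/2
  r3: exp(W) + (1)·1 = 0 ⇒ exp(W) = -1
Π_3 = i · σ^(-1/2) · C^(-1/2) · W^-1 · F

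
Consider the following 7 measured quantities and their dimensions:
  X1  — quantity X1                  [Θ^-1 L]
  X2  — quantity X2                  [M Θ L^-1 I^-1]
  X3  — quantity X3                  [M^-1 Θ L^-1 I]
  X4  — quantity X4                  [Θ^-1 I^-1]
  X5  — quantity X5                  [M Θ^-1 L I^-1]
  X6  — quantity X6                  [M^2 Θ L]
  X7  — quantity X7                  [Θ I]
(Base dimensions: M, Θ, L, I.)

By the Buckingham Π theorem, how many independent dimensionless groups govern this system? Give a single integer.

4

Exponent matrix [M,Θ,L,I] × [X1,X2,X3,X4,X5,X6,X7]:
  M: [ 0  1 -1  0  1  2  0]
  Θ: [-1  1  1 -1 -1  1  1]
  L: [ 1 -1 -1  0  1  1  0]
  I: [ 0 -1  1 -1 -1  0  1]
Row reduction gives pivot columns X1,X2,X4; rank = 3
n=7, r=3 ⇒ 4 dimensionless groups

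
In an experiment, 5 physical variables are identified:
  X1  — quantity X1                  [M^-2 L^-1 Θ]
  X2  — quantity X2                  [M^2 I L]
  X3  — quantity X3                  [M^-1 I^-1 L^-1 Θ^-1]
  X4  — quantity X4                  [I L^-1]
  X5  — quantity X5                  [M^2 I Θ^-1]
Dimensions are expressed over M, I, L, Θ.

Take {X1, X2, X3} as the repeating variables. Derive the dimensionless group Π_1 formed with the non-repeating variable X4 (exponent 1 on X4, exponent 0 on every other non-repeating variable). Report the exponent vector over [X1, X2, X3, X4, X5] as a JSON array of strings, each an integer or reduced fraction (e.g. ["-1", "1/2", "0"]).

["-2", "-3", "-2", "1", "0"]

Exponent matrix [M,I,L,Θ] × [X1,X2,X3,X4,X5]:
  M: [-2  2 -1  0  2]
  I: [ 0  1 -1  1  1]
  L: [-1  1 -1 -1  0]
  Θ: [ 1  0 -1  0 -1]
Row reduction gives pivot columns X1,X2,X3; rank = 3
Repeat: X1,X2,X3; free: X4,X5
RREF:
  r0: [   1    0    0    2    1]
  r1: [   0    1    0    3    3]
  r2: [   0    0    1    2    2]
  r3: [   0    0    0    0    0]
Fix exponent of X4 at 1, X5 at 0; solve each RREF row for its pivot's exponent:
  r0: exp(X1) + (2)·1 = 0 ⇒ exp(X1) = -2
  r1: exp(X2) + (3)·1 = 0 ⇒ exp(X2) = -3
  r2: exp(X3) + (2)·1 = 0 ⇒ exp(X3) = -2
Π_1 = X1^-2 · X2^-3 · X3^-2 · X4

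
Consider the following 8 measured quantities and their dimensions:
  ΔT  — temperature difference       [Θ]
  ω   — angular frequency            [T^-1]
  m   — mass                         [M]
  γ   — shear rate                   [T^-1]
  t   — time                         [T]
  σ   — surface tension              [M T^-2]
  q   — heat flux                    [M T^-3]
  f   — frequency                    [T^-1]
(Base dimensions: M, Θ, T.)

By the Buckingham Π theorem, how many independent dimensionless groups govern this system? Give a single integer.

5

Dimensional matrix (M×Θ×T by ΔT×ω×m×γ×t×σ×q×f):
  M: [ 0  0  1  0  0  1  1  0]
  Θ: [ 1  0  0  0  0  0  0  0]
  T: [ 0 -1  0 -1  1 -2 -3 -1]
RREF → pivots at {ΔT,ω,m} ⇒ r = 3
n=8, r=3 ⇒ 5 dimensionless groups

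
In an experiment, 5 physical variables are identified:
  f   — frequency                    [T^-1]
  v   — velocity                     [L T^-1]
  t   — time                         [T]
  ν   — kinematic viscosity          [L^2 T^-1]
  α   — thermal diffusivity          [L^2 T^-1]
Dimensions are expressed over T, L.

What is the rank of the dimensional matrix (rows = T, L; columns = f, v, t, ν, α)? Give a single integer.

Exponent matrix [T,L] × [f,v,t,ν,α]:
  T: [-1 -1  1 -1 -1]
  L: [ 0  1  0  2  2]
Row reduction gives pivot columns f,v; rank = 2

2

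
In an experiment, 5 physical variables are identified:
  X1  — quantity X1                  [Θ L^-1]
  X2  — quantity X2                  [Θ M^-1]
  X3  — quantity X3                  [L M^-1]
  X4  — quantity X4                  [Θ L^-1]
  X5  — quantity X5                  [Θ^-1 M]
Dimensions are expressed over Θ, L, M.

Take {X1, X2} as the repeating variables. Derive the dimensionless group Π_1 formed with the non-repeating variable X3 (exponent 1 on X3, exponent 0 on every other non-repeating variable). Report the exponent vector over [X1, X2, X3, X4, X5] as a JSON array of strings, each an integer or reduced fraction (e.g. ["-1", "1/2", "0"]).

Exponent matrix [Θ,L,M] × [X1,X2,X3,X4,X5]:
  Θ: [ 1  1  0  1 -1]
  L: [-1  0  1 -1  0]
  M: [ 0 -1 -1  0  1]
Row reduction gives pivot columns X1,X2; rank = 2
Pivot set = {X1,X2}, free = {X3,X4,X5}
RREF:
  r0: [   1    0   -1    1    0]
  r1: [   0    1    1    0   -1]
  r2: [   0    0    0    0    0]
Fix exponent of X3 at 1, X4 at 0, X5 at 0; solve each RREF row for its pivot's exponent:
  r0: exp(X1) + (-1)·1 = 0 ⇒ exp(X1) = 1
  r1: exp(X2) + (1)·1 = 0 ⇒ exp(X2) = -1
Π_1 = X1 · X2^-1 · X3

["1", "-1", "1", "0", "0"]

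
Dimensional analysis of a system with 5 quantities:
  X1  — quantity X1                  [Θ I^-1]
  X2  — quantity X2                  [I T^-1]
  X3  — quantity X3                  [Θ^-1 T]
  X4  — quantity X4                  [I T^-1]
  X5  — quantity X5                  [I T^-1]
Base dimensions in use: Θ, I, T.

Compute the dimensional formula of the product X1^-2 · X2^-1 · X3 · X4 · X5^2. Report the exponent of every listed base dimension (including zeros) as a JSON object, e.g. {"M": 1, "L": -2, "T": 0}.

Exponent matrix [Θ,I,T] × [X1,X2,X3,X4,X5]:
  Θ: [ 1  0 -1  0  0]
  I: [-1  1  0  1  1]
  T: [ 0 -1  1 -1 -1]
  [Θ]: (-2)·1+(-1)·0+(1)·-1+(1)·0+(2)·0 = -3
  [I]: (-2)·-1+(-1)·1+(1)·0+(1)·1+(2)·1 = 4
  [T]: (-2)·0+(-1)·-1+(1)·1+(1)·-1+(2)·-1 = -1
⇒ Θ^-3 I^4 T^-1

{"Θ": -3, "I": 4, "T": -1}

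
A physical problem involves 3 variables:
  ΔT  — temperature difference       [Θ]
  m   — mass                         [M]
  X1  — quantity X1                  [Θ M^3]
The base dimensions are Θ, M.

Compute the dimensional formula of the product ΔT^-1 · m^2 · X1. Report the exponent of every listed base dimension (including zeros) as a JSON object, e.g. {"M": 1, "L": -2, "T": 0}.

Dimensional matrix (Θ×M by ΔT×m×X1):
  Θ: [ 1  0  1]
  M: [ 0  1  3]
  [Θ]: (-1)·1+(2)·0+(1)·1 = 0
  [M]: (-1)·0+(2)·1+(1)·3 = 5
⇒ M^5

{"Θ": 0, "M": 5}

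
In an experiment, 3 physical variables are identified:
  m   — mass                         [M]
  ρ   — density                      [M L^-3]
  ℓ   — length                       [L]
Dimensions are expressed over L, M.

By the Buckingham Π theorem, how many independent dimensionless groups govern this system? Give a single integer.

1

Write exponents as rows L,M / cols m,ρ,ℓ:
  L: [ 0 -3  1]
  M: [ 1  1  0]
RREF → pivots at {m,ρ} ⇒ r = 2
3 vars − rank 2 = 1 Π group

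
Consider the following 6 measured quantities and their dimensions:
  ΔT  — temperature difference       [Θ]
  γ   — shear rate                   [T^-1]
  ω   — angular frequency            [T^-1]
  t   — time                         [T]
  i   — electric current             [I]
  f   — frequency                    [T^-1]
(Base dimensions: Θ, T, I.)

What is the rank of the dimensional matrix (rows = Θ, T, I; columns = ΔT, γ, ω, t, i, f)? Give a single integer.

3

Dimensional matrix (Θ×T×I by ΔT×γ×ω×t×i×f):
  Θ: [ 1  0  0  0  0  0]
  T: [ 0 -1 -1  1  0 -1]
  I: [ 0  0  0  0  1  0]
Echelon form has 3 nonzero rows (pivots: ΔT,γ,i)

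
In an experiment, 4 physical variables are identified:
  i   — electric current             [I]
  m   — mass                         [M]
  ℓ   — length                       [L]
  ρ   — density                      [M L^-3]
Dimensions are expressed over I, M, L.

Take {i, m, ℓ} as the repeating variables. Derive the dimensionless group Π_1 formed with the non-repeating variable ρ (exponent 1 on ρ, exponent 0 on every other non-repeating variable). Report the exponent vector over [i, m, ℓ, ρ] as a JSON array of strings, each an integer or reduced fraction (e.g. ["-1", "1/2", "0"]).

["0", "-1", "3", "1"]

Dimensional matrix (I×M×L by i×m×ℓ×ρ):
  I: [ 1  0  0  0]
  M: [ 0  1  0  1]
  L: [ 0  0  1 -3]
Echelon form has 3 nonzero rows (pivots: i,m,ℓ)
Pivot set = {i,m,ℓ}, free = {ρ}
RREF:
  r0: [   1    0    0    0]
  r1: [   0    1    0    1]
  r2: [   0    0    1   -3]
Fix exponent of ρ at 1; solve each RREF row for its pivot's exponent:
  r0: exp(i) + (0)·1 = 0 ⇒ exp(i) = 0
  r1: exp(m) + (1)·1 = 0 ⇒ exp(m) = -1
  r2: exp(ℓ) + (-3)·1 = 0 ⇒ exp(ℓ) = 3
Π_1 = m^-1 · ℓ^3 · ρ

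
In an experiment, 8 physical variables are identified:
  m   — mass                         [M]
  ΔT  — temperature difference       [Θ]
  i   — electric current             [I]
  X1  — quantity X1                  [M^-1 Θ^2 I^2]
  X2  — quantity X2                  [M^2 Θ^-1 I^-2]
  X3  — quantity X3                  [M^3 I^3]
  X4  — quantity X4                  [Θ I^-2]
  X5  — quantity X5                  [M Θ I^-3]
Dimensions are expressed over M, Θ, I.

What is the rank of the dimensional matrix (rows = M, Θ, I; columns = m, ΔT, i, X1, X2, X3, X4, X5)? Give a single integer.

Exponent matrix [M,Θ,I] × [m,ΔT,i,X1,X2,X3,X4,X5]:
  M: [ 1  0  0 -1  2  3  0  1]
  Θ: [ 0  1  0  2 -1  0  1  1]
  I: [ 0  0  1  2 -2  3 -2 -3]
Row reduction gives pivot columns m,ΔT,i; rank = 3

3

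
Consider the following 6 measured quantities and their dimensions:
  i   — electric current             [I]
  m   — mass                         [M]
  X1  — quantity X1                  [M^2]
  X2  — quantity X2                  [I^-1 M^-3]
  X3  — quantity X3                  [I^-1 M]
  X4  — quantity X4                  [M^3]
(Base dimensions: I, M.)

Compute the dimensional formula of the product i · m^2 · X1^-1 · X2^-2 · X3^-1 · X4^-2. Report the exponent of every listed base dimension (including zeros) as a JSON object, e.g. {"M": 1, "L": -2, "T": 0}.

{"I": 4, "M": -1}

Exponent matrix [I,M] × [i,m,X1,X2,X3,X4]:
  I: [ 1  0  0 -1 -1  0]
  M: [ 0  1  2 -3  1  3]
  [I]: (1)·1+(2)·0+(-1)·0+(-2)·-1+(-1)·-1+(-2)·0 = 4
  [M]: (1)·0+(2)·1+(-1)·2+(-2)·-3+(-1)·1+(-2)·3 = -1
⇒ I^4 M^-1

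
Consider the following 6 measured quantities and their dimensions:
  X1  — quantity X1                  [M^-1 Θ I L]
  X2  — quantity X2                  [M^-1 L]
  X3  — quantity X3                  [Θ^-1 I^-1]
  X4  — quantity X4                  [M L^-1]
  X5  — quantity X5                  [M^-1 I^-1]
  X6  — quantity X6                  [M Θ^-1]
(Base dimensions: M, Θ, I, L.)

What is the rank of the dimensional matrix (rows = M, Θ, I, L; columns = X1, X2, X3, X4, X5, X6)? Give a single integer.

Dimensional matrix (M×Θ×I×L by X1×X2×X3×X4×X5×X6):
  M: [-1 -1  0  1 -1  1]
  Θ: [ 1  0 -1  0  0 -1]
  I: [ 1  0 -1  0 -1  0]
  L: [ 1  1  0 -1  0  0]
RREF → pivots at {X1,X2,X5} ⇒ r = 3

3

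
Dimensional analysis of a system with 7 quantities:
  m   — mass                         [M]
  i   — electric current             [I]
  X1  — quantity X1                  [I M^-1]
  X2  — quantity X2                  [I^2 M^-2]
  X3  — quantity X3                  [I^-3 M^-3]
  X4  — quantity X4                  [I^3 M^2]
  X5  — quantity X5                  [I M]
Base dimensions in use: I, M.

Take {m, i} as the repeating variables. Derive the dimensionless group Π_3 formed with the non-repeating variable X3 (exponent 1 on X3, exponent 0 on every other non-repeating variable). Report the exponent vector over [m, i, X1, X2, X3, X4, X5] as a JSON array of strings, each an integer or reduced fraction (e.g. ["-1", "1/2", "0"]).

["3", "3", "0", "0", "1", "0", "0"]

Write exponents as rows I,M / cols m,i,X1,X2,X3,X4,X5:
  I: [ 0  1  1  2 -3  3  1]
  M: [ 1  0 -1 -2 -3  2  1]
Echelon form has 2 nonzero rows (pivots: m,i)
Pivot set = {m,i}, free = {X1,X2,X3,X4,X5}
RREF:
  r0: [   1    0   -1   -2   -3    2    1]
  r1: [   0    1    1    2   -3    3    1]
Fix exponent of X3 at 1, X1 at 0, X2 at 0, X4 at 0, X5 at 0; solve each RREF row for its pivot's exponent:
  r0: exp(m) + (-3)·1 = 0 ⇒ exp(m) = 3
  r1: exp(i) + (-3)·1 = 0 ⇒ exp(i) = 3
Π_3 = m^3 · i^3 · X3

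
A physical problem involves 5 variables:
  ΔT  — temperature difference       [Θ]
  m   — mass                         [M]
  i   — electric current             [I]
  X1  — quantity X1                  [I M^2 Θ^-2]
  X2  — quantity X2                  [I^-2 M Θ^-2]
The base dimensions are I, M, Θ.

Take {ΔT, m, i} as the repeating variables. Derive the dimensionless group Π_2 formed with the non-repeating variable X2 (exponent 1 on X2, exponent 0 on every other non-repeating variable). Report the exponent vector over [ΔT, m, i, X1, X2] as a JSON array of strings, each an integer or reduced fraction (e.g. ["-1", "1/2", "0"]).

["2", "-1", "2", "0", "1"]

Dimensional matrix (I×M×Θ by ΔT×m×i×X1×X2):
  I: [ 0  0  1  1 -2]
  M: [ 0  1  0  2  1]
  Θ: [ 1  0  0 -2 -2]
RREF → pivots at {ΔT,m,i} ⇒ r = 3
Pivot set = {ΔT,m,i}, free = {X1,X2}
RREF:
  r0: [   1    0    0   -2   -2]
  r1: [   0    1    0    2    1]
  r2: [   0    0    1    1   -2]
Fix exponent of X2 at 1, X1 at 0; solve each RREF row for its pivot's exponent:
  r0: exp(ΔT) + (-2)·1 = 0 ⇒ exp(ΔT) = 2
  r1: exp(m) + (1)·1 = 0 ⇒ exp(m) = -1
  r2: exp(i) + (-2)·1 = 0 ⇒ exp(i) = 2
Π_2 = ΔT^2 · m^-1 · i^2 · X2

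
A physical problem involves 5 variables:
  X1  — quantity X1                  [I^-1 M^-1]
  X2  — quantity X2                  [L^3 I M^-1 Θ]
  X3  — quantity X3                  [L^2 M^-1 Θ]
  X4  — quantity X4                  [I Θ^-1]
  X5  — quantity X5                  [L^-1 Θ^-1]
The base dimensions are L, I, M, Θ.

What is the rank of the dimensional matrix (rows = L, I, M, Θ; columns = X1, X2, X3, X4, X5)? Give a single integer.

Exponent matrix [L,I,M,Θ] × [X1,X2,X3,X4,X5]:
  L: [ 0  3  2  0 -1]
  I: [-1  1  0  1  0]
  M: [-1 -1 -1  0  0]
  Θ: [ 0  1  1 -1 -1]
Row reduction gives pivot columns X1,X2,X3; rank = 3

3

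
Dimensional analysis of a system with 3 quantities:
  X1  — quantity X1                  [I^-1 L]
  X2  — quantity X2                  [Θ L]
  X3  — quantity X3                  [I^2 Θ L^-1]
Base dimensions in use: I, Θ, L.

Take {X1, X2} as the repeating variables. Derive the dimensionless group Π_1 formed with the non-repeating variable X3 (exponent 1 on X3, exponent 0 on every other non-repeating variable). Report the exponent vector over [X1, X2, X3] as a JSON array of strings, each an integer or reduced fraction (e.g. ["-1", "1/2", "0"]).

Exponent matrix [I,Θ,L] × [X1,X2,X3]:
  I: [-1  0  2]
  Θ: [ 0  1  1]
  L: [ 1  1 -1]
Row reduction gives pivot columns X1,X2; rank = 2
Repeat: X1,X2; free: X3
RREF:
  r0: [   1    0   -2]
  r1: [   0    1    1]
  r2: [   0    0    0]
Fix exponent of X3 at 1; solve each RREF row for its pivot's exponent:
  r0: exp(X1) + (-2)·1 = 0 ⇒ exp(X1) = 2
  r1: exp(X2) + (1)·1 = 0 ⇒ exp(X2) = -1
Π_1 = X1^2 · X2^-1 · X3

["2", "-1", "1"]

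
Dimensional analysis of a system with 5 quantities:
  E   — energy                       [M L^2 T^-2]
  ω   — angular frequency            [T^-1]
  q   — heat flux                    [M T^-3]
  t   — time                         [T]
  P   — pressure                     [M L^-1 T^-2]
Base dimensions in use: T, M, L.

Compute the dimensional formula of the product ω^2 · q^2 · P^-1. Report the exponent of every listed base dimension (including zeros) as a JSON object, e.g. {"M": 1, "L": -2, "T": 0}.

{"T": -6, "M": 1, "L": 1}

Dimensional matrix (T×M×L by E×ω×q×t×P):
  T: [-2 -1 -3  1 -2]
  M: [ 1  0  1  0  1]
  L: [ 2  0  0  0 -1]
  [T]: (2)·-1+(2)·-3+(-1)·-2 = -6
  [M]: (2)·0+(2)·1+(-1)·1 = 1
  [L]: (2)·0+(2)·0+(-1)·-1 = 1
⇒ T^-6 M L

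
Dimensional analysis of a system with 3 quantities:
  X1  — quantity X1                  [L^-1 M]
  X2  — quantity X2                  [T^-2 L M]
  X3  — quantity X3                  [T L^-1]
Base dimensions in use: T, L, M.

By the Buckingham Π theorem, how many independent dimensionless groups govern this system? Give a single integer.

Exponent matrix [T,L,M] × [X1,X2,X3]:
  T: [ 0 -2  1]
  L: [-1  1 -1]
  M: [ 1  1  0]
Echelon form has 2 nonzero rows (pivots: X1,X2)
3 vars − rank 2 = 1 Π group

1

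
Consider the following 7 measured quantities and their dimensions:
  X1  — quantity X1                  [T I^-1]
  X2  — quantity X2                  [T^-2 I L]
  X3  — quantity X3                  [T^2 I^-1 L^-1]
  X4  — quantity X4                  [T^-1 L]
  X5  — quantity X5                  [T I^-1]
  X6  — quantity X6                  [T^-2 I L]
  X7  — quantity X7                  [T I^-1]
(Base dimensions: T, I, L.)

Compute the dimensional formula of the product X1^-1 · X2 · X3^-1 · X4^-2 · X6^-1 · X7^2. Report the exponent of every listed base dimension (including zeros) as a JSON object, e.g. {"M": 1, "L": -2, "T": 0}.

{"T": 1, "I": 0, "L": -1}

Exponent matrix [T,I,L] × [X1,X2,X3,X4,X5,X6,X7]:
  T: [ 1 -2  2 -1  1 -2  1]
  I: [-1  1 -1  0 -1  1 -1]
  L: [ 0  1 -1  1  0  1  0]
  [T]: (-1)·1+(1)·-2+(-1)·2+(-2)·-1+(-1)·-2+(2)·1 = 1
  [I]: (-1)·-1+(1)·1+(-1)·-1+(-2)·0+(-1)·1+(2)·-1 = 0
  [L]: (-1)·0+(1)·1+(-1)·-1+(-2)·1+(-1)·1+(2)·0 = -1
⇒ T L^-1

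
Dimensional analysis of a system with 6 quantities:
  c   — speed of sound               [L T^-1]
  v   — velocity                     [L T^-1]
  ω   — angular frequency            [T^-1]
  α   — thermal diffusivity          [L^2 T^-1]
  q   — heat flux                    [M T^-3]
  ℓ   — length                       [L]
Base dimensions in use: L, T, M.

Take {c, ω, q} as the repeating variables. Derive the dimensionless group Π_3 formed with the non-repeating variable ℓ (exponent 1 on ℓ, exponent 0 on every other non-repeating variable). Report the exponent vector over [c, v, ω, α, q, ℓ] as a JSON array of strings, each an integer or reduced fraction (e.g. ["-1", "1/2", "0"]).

["-1", "0", "1", "0", "0", "1"]

Write exponents as rows L,T,M / cols c,v,ω,α,q,ℓ:
  L: [ 1  1  0  2  0  1]
  T: [-1 -1 -1 -1 -3  0]
  M: [ 0  0  0  0  1  0]
Echelon form has 3 nonzero rows (pivots: c,ω,q)
Pivot set = {c,ω,q}, free = {v,α,ℓ}
RREF:
  r0: [   1    1    0    2    0    1]
  r1: [   0    0    1   -1    0   -1]
  r2: [   0    0    0    0    1    0]
Fix exponent of ℓ at 1, v at 0, α at 0; solve each RREF row for its pivot's exponent:
  r0: exp(c) + (1)·1 = 0 ⇒ exp(c) = -1
  r1: exp(ω) + (-1)·1 = 0 ⇒ exp(ω) = 1
  r2: exp(q) + (0)·1 = 0 ⇒ exp(q) = 0
Π_3 = c^-1 · ω · ℓ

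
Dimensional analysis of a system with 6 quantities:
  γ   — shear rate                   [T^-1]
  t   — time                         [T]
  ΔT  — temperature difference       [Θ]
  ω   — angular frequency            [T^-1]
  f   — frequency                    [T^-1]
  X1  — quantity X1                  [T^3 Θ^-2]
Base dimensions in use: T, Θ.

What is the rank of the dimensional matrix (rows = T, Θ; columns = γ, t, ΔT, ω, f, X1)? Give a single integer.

Write exponents as rows T,Θ / cols γ,t,ΔT,ω,f,X1:
  T: [-1  1  0 -1 -1  3]
  Θ: [ 0  0  1  0  0 -2]
Row reduction gives pivot columns γ,ΔT; rank = 2

2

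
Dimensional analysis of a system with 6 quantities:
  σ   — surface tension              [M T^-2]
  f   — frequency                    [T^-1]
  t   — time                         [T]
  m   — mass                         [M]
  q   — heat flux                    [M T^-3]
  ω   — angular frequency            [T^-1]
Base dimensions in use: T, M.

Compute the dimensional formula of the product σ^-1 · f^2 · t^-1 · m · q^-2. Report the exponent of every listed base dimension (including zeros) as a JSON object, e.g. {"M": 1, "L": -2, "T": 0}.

{"T": 5, "M": -2}

Write exponents as rows T,M / cols σ,f,t,m,q,ω:
  T: [-2 -1  1  0 -3 -1]
  M: [ 1  0  0  1  1  0]
  [T]: (-1)·-2+(2)·-1+(-1)·1+(1)·0+(-2)·-3 = 5
  [M]: (-1)·1+(2)·0+(-1)·0+(1)·1+(-2)·1 = -2
⇒ T^5 M^-2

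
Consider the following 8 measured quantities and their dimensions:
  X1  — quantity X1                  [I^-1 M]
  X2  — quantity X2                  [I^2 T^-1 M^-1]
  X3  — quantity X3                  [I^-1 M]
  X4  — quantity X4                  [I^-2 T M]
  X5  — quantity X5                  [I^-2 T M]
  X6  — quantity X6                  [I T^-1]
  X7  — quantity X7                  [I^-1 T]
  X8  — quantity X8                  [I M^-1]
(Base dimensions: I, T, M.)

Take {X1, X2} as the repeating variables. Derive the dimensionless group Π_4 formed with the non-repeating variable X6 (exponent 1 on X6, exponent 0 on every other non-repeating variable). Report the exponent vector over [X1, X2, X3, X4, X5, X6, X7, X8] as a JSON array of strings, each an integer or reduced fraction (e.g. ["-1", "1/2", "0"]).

Dimensional matrix (I×T×M by X1×X2×X3×X4×X5×X6×X7×X8):
  I: [-1  2 -1 -2 -2  1 -1  1]
  T: [ 0 -1  0  1  1 -1  1  0]
  M: [ 1 -1  1  1  1  0  0 -1]
Row reduction gives pivot columns X1,X2; rank = 2
Pivot set = {X1,X2}, free = {X3,X4,X5,X6,X7,X8}
RREF:
  r0: [   1    0    1    0    0    1   -1   -1]
  r1: [   0    1    0   -1   -1    1   -1    0]
  r2: [   0    0    0    0    0    0    0    0]
Fix exponent of X6 at 1, X3 at 0, X4 at 0, X5 at 0, X7 at 0, X8 at 0; solve each RREF row for its pivot's exponent:
  r0: exp(X1) + (1)·1 = 0 ⇒ exp(X1) = -1
  r1: exp(X2) + (1)·1 = 0 ⇒ exp(X2) = -1
Π_4 = X1^-1 · X2^-1 · X6

["-1", "-1", "0", "0", "0", "1", "0", "0"]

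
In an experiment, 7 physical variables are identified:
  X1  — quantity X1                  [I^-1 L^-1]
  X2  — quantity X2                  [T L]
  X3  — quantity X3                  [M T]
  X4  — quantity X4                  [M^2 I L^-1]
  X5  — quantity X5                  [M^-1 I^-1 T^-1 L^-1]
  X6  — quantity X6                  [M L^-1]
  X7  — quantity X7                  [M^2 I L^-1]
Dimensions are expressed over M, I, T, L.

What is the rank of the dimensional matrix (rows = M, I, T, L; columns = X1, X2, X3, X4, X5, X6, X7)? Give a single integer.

3

Exponent matrix [M,I,T,L] × [X1,X2,X3,X4,X5,X6,X7]:
  M: [ 0  0  1  2 -1  1  2]
  I: [-1  0  0  1 -1  0  1]
  T: [ 0  1  1  0 -1  0  0]
  L: [-1  1  0 -1 -1 -1 -1]
RREF → pivots at {X1,X2,X3} ⇒ r = 3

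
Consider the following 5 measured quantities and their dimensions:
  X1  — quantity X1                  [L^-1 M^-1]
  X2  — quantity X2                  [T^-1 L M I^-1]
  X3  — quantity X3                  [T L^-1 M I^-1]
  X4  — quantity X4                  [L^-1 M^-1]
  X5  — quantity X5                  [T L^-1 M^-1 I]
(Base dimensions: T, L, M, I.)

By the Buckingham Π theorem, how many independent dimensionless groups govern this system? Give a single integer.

Exponent matrix [T,L,M,I] × [X1,X2,X3,X4,X5]:
  T: [ 0 -1  1  0  1]
  L: [-1  1 -1 -1 -1]
  M: [-1  1  1 -1 -1]
  I: [ 0 -1 -1  0  1]
RREF → pivots at {X1,X2,X3} ⇒ r = 3
n=5, r=3 ⇒ 2 dimensionless groups

2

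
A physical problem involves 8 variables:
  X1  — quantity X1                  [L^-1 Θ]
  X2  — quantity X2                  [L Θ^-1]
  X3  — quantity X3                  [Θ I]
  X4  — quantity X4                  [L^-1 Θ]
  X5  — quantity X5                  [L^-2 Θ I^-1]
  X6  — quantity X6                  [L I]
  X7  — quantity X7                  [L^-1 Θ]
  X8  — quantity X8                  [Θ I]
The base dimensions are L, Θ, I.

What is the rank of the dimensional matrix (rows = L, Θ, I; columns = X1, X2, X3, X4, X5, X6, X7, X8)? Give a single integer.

Write exponents as rows L,Θ,I / cols X1,X2,X3,X4,X5,X6,X7,X8:
  L: [-1  1  0 -1 -2  1 -1  0]
  Θ: [ 1 -1  1  1  1  0  1  1]
  I: [ 0  0  1  0 -1  1  0  1]
Row reduction gives pivot columns X1,X3; rank = 2

2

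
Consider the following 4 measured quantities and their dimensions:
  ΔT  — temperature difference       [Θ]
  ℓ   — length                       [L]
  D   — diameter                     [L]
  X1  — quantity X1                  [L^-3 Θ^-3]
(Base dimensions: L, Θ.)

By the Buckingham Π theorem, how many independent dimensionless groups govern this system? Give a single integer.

2

Exponent matrix [L,Θ] × [ΔT,ℓ,D,X1]:
  L: [ 0  1  1 -3]
  Θ: [ 1  0  0 -3]
Echelon form has 2 nonzero rows (pivots: ΔT,ℓ)
Π count = n − r = 4 − 2 = 2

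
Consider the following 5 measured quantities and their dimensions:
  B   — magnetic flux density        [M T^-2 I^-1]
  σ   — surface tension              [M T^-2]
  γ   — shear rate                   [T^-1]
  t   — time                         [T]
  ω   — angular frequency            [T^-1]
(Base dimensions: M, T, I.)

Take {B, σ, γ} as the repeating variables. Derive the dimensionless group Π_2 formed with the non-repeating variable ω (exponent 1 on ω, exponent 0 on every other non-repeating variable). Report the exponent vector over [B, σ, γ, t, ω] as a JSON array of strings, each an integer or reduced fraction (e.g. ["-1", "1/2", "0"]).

["0", "0", "-1", "0", "1"]

Write exponents as rows M,T,I / cols B,σ,γ,t,ω:
  M: [ 1  1  0  0  0]
  T: [-2 -2 -1  1 -1]
  I: [-1  0  0  0  0]
RREF → pivots at {B,σ,γ} ⇒ r = 3
Pivot set = {B,σ,γ}, free = {t,ω}
RREF:
  r0: [   1    0    0    0    0]
  r1: [   0    1    0    0    0]
  r2: [   0    0    1   -1    1]
Fix exponent of ω at 1, t at 0; solve each RREF row for its pivot's exponent:
  r0: exp(B) + (0)·1 = 0 ⇒ exp(B) = 0
  r1: exp(σ) + (0)·1 = 0 ⇒ exp(σ) = 0
  r2: exp(γ) + (1)·1 = 0 ⇒ exp(γ) = -1
Π_2 = γ^-1 · ω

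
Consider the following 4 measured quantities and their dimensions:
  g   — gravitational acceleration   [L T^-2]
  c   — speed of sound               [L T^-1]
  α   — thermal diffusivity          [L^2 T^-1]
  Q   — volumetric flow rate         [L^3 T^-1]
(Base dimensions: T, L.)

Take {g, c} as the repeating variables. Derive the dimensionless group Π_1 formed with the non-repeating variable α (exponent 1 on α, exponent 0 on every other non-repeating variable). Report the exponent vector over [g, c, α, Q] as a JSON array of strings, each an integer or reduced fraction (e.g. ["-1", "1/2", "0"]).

Dimensional matrix (T×L by g×c×α×Q):
  T: [-2 -1 -1 -1]
  L: [ 1  1  2  3]
Row reduction gives pivot columns g,c; rank = 2
Pivot set = {g,c}, free = {α,Q}
RREF:
  r0: [   1    0   -1   -2]
  r1: [   0    1    3    5]
Fix exponent of α at 1, Q at 0; solve each RREF row for its pivot's exponent:
  r0: exp(g) + (-1)·1 = 0 ⇒ exp(g) = 1
  r1: exp(c) + (3)·1 = 0 ⇒ exp(c) = -3
Π_1 = g · c^-3 · α

["1", "-3", "1", "0"]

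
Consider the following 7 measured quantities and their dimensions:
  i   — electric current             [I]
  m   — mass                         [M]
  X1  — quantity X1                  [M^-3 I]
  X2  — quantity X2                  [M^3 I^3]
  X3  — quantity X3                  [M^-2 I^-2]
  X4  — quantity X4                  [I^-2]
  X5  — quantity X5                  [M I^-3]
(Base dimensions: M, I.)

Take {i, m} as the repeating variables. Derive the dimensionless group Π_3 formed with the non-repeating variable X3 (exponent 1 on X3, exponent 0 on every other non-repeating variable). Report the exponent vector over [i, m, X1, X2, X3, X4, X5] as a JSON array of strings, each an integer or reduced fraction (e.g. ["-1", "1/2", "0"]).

Write exponents as rows M,I / cols i,m,X1,X2,X3,X4,X5:
  M: [ 0  1 -3  3 -2  0  1]
  I: [ 1  0  1  3 -2 -2 -3]
Echelon form has 2 nonzero rows (pivots: i,m)
Pivot set = {i,m}, free = {X1,X2,X3,X4,X5}
RREF:
  r0: [   1    0    1    3   -2   -2   -3]
  r1: [   0    1   -3    3   -2    0    1]
Fix exponent of X3 at 1, X1 at 0, X2 at 0, X4 at 0, X5 at 0; solve each RREF row for its pivot's exponent:
  r0: exp(i) + (-2)·1 = 0 ⇒ exp(i) = 2
  r1: exp(m) + (-2)·1 = 0 ⇒ exp(m) = 2
Π_3 = i^2 · m^2 · X3

["2", "2", "0", "0", "1", "0", "0"]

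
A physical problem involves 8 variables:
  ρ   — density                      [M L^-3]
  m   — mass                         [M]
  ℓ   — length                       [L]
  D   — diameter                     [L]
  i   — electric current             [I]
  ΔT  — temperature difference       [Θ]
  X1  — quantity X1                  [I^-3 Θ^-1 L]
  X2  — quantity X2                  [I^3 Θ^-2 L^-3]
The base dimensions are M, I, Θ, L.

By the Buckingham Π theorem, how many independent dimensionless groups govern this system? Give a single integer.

4

Write exponents as rows M,I,Θ,L / cols ρ,m,ℓ,D,i,ΔT,X1,X2:
  M: [ 1  1  0  0  0  0  0  0]
  I: [ 0  0  0  0  1  0 -3  3]
  Θ: [ 0  0  0  0  0  1 -1 -2]
  L: [-3  0  1  1  0  0  1 -3]
Row reduction gives pivot columns ρ,m,i,ΔT; rank = 4
n=8, r=4 ⇒ 4 dimensionless groups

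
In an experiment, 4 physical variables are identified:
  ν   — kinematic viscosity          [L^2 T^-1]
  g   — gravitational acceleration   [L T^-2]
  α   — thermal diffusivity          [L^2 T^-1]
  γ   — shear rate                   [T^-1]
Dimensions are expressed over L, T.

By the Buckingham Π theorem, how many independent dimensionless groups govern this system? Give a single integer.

Exponent matrix [L,T] × [ν,g,α,γ]:
  L: [ 2  1  2  0]
  T: [-1 -2 -1 -1]
Echelon form has 2 nonzero rows (pivots: ν,g)
4 vars − rank 2 = 2 Π groups

2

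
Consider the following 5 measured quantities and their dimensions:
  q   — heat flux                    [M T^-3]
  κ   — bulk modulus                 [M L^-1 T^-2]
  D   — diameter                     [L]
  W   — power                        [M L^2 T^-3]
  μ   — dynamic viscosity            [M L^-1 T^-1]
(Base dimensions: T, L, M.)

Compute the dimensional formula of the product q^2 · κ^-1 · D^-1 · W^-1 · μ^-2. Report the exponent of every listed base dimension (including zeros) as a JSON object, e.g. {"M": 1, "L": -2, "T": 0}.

{"T": 1, "L": 0, "M": -2}

Dimensional matrix (T×L×M by q×κ×D×W×μ):
  T: [-3 -2  0 -3 -1]
  L: [ 0 -1  1  2 -1]
  M: [ 1  1  0  1  1]
  [T]: (2)·-3+(-1)·-2+(-1)·0+(-1)·-3+(-2)·-1 = 1
  [L]: (2)·0+(-1)·-1+(-1)·1+(-1)·2+(-2)·-1 = 0
  [M]: (2)·1+(-1)·1+(-1)·0+(-1)·1+(-2)·1 = -2
⇒ T M^-2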